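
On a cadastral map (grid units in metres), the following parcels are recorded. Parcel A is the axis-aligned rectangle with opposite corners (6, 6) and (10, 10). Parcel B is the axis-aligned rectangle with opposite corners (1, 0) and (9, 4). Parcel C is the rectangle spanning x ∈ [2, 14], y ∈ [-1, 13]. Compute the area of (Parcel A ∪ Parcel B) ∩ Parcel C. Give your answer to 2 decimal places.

|Parcel A ∪ Parcel B| = 48.
|(Parcel A ∪ Parcel B) ∩ Parcel C| = 44.00.

44.00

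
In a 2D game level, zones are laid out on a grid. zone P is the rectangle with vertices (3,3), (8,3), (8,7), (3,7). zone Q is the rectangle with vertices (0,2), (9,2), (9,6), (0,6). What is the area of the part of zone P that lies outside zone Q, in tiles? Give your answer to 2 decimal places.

5.00

|zone P∩zone Q|: x∈[3,8], y∈[3,6] → 5·3 = 15.
|zone P| = 20.
|zone P ∖ zone Q| = |zone P| − |zone P∩zone Q| = 20 − 15 = 5.00.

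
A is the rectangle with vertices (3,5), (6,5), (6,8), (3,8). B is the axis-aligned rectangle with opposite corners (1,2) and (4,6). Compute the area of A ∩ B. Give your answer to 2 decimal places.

|A∩B|: x∈[3,4], y∈[5,6] → 1·1 = 1.

1.00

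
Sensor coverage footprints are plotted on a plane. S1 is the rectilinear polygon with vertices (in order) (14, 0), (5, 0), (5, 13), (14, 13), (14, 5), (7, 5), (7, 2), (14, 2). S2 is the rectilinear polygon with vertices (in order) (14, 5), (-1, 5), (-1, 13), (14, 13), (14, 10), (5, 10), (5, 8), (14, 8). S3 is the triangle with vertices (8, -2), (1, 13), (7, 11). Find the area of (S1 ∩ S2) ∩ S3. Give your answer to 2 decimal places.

|S1 ∩ S2| = 54.
|(S1 ∩ S2) ∩ S3| = 9.74.

9.74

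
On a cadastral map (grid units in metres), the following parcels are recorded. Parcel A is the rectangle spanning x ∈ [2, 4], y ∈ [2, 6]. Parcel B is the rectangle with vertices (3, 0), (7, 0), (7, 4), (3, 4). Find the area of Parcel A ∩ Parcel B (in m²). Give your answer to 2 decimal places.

|Parcel A∩Parcel B|: x∈[3,4], y∈[2,4] → 1·2 = 2.

2.00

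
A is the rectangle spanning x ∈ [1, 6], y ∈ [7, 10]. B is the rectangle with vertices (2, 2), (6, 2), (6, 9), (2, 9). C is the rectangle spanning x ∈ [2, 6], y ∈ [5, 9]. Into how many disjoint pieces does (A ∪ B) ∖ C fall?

(A ∪ B) ∖ C splits into 2 disjoint pieces (area 12, area 7).

2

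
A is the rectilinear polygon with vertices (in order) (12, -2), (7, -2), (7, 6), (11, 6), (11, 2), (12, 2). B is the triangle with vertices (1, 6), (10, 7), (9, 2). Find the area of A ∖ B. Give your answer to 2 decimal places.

|A| = 36, |A∩B| = 8.6.
|A ∖ B| = |A| − |A∩B| = 36 − 8.6 = 27.40.

27.40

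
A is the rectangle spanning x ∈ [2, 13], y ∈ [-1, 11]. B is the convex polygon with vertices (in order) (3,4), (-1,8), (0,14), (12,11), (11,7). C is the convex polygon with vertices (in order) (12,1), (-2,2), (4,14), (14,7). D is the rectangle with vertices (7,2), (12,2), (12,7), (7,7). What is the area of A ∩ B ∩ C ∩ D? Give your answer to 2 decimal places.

3.00

The intersection is the polygon with vertices (7,5.5), (7,7), (11,7).
By the shoelace formula its area is 3.00.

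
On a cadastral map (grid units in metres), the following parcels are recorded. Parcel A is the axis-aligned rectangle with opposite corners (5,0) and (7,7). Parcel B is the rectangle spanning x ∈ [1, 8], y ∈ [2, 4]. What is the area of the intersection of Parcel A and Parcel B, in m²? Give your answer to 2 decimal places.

|Parcel A∩Parcel B|: x∈[5,7], y∈[2,4] → 2·2 = 4.

4.00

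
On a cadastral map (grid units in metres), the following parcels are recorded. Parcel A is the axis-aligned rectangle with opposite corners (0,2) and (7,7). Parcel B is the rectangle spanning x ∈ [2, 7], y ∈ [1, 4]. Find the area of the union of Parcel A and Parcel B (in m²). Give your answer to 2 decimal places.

By inclusion–exclusion:
Individual areas: |Parcel A| = 35, |Parcel B| = 15.
|Parcel A∩Parcel B|: x∈[2,7], y∈[2,4] → 5·2 = 10.
|Parcel A ∪ Parcel B| = 50 − 10 = 40.00.

40.00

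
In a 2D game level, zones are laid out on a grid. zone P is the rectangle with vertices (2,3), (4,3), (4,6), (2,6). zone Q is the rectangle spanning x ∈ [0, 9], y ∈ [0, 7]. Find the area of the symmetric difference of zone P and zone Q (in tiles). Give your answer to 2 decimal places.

57.00

|zone P∩zone Q|: x∈[2,4], y∈[3,6] → 2·3 = 6.
|zone P △ zone Q| = |zone P| + |zone Q| − 2·|zone P∩zone Q| = 6 + 63 − 12 = 57.00.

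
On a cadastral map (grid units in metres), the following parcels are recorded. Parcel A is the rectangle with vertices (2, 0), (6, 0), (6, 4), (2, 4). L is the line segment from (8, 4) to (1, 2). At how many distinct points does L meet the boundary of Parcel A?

2

The segment meets the boundary at (2,2.286), (6,3.429).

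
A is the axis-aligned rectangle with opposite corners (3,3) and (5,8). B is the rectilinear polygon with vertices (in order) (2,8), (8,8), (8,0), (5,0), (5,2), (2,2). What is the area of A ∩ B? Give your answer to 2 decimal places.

The intersection is the polygon with vertices (5,3), (3,3), (3,8), (5,8).
By the shoelace formula its area is 10.00.

10.00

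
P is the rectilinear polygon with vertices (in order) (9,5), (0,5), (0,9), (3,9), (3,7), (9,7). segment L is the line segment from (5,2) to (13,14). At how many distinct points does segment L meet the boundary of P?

The segment meets the boundary at (8.333,7), (7,5).

2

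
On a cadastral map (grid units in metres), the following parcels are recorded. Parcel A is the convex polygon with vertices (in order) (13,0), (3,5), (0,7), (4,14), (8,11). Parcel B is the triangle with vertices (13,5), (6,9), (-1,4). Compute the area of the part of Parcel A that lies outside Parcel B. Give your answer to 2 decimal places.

|Parcel A| = 76.5, |Parcel A∩Parcel B| = 24.9872.
|Parcel A ∖ Parcel B| = |Parcel A| − |Parcel A∩Parcel B| = 76.5 − 24.9872 = 51.51.

51.51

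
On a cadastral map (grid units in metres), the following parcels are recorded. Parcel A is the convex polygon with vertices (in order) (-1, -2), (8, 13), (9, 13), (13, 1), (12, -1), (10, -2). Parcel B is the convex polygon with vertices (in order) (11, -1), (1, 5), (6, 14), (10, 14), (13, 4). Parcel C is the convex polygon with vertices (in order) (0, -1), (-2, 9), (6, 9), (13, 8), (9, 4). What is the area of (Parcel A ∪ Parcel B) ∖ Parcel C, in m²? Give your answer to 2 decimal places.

91.59

|Parcel A ∪ Parcel B| = 151.0495.
|(Parcel A ∪ Parcel B) ∩ Parcel C| = 59.4619.
|(Parcel A ∪ Parcel B) ∖ Parcel C| = 151.0495 − 59.4619 = 91.59.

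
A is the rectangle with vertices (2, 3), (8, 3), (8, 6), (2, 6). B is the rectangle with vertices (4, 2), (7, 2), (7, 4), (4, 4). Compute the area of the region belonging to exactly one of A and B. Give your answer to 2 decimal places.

|A∩B|: x∈[4,7], y∈[3,4] → 3·1 = 3.
|A △ B| = |A| + |B| − 2·|A∩B| = 18 + 6 − 6 = 18.00.

18.00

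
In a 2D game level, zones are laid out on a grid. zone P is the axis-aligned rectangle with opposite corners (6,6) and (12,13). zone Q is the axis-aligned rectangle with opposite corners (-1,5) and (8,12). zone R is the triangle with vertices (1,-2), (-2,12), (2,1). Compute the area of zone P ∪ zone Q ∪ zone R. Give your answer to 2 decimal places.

101.80

By inclusion–exclusion:
Individual areas: |zone P| = 42, |zone Q| = 63, |zone R| = 11.5.
|zone P∩zone Q|: x∈[6,8], y∈[6,12] → 2·6 = 12.
|zone P∩zone R| = 0.
|zone Q∩zone R| = 2.7008.
|zone P∩zone Q∩zone R| = 0.
|zone P ∪ zone Q ∪ zone R| = 116.5 − 14.7008 + 0 = 101.80.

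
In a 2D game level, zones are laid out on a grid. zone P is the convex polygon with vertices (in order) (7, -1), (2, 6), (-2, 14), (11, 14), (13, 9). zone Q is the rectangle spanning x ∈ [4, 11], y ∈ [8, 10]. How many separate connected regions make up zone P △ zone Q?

zone P △ zone Q is a single connected region.

1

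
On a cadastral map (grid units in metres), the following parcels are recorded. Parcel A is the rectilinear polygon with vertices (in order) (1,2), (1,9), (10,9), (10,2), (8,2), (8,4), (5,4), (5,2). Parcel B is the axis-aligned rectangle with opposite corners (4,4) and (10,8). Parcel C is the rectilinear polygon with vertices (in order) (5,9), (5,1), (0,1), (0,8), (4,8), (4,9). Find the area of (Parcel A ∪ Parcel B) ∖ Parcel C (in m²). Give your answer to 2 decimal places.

|Parcel A ∪ Parcel B| = 57.
|(Parcel A ∪ Parcel B) ∩ Parcel C| = 25.
|(Parcel A ∪ Parcel B) ∖ Parcel C| = 57 − 25 = 32.00.

32.00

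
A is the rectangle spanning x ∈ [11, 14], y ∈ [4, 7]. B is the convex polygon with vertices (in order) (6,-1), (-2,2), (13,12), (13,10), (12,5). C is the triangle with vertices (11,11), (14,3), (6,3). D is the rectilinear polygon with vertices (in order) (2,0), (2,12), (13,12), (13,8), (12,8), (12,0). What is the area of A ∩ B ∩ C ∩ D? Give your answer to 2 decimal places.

2.50

The intersection is the polygon with vertices (11,4), (11,7), (12,7), (12,5).
By the shoelace formula its area is 2.50.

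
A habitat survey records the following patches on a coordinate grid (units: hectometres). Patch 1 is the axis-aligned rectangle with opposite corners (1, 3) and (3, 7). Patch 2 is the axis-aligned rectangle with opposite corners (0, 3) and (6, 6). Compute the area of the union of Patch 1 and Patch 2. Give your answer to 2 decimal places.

20.00

By inclusion–exclusion:
Individual areas: |Patch 1| = 8, |Patch 2| = 18.
|Patch 1∩Patch 2|: x∈[1,3], y∈[3,6] → 2·3 = 6.
|Patch 1 ∪ Patch 2| = 26 − 6 = 20.00.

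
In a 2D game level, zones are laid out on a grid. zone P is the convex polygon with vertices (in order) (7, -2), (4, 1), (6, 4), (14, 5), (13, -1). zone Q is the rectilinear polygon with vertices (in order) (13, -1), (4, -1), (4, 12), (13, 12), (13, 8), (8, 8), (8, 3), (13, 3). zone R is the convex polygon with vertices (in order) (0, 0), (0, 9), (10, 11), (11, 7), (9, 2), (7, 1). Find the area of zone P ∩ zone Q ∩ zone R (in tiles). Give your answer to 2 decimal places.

11.01

The intersection is the polygon with vertices (6,4), (8,4.25), (8,3), (9.4,3), (9,2), (7,1), (4.375,0.625), (4,1).
By the shoelace formula its area is 11.01.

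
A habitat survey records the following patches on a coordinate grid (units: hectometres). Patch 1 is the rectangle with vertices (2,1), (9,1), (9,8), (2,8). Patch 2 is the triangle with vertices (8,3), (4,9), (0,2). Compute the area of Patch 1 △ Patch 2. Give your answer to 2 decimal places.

|Patch 1| = 49, |Patch 2| = 26, |Patch 1∩Patch 2| = 22.131.
|Patch 1 △ Patch 2| = |Patch 1| + |Patch 2| − 2·|Patch 1∩Patch 2| = 49 + 26 − 44.2619 = 30.74.

30.74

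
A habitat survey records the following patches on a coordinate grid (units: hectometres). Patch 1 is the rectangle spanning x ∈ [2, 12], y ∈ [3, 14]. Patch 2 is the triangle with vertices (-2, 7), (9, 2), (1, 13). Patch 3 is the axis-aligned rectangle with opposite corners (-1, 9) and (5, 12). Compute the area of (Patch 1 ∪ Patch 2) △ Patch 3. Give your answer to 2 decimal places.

115.29

|Patch 1 ∪ Patch 2| = 128.6852.
|(Patch 1 ∪ Patch 2) ∩ Patch 3| = 15.6989.
|(Patch 1 ∪ Patch 2) △ Patch 3| = 128.6852 + 18 − 31.3977 = 115.29.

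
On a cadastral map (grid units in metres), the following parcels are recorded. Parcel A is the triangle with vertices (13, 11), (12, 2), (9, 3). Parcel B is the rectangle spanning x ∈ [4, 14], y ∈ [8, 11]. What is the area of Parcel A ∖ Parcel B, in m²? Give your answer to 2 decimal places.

|Parcel A| = 14, |Parcel A∩Parcel B| = 1.75.
|Parcel A ∖ Parcel B| = |Parcel A| − |Parcel A∩Parcel B| = 14 − 1.75 = 12.25.

12.25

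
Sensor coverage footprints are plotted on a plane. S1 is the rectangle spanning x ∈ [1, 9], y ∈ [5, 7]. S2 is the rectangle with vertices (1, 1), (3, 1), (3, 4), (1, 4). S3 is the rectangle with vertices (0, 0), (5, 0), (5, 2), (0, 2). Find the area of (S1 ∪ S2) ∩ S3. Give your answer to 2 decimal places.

2.00

The region (S1 ∪ S2) ∩ S3 is the polygon with vertices (3,1), (1,1), (1,2), (3,2).
By the shoelace formula its area is 2.00.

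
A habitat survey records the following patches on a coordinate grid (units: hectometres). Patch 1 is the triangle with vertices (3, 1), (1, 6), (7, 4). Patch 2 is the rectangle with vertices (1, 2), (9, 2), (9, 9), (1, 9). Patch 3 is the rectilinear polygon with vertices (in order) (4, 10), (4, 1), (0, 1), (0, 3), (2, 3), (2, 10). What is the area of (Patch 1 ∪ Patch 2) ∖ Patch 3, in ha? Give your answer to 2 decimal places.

|Patch 1 ∪ Patch 2| = 56.8667.
|(Patch 1 ∪ Patch 2) ∩ Patch 3| = 15.825.
|(Patch 1 ∪ Patch 2) ∖ Patch 3| = 56.8667 − 15.825 = 41.04.

41.04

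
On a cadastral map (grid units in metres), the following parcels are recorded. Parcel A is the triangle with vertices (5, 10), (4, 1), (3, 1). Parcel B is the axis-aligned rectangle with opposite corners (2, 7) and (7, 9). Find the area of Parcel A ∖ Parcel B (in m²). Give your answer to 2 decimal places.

|Parcel A| = 4.5, |Parcel A∩Parcel B| = 0.4444.
|Parcel A ∖ Parcel B| = |Parcel A| − |Parcel A∩Parcel B| = 4.5 − 0.4444 = 4.06.

4.06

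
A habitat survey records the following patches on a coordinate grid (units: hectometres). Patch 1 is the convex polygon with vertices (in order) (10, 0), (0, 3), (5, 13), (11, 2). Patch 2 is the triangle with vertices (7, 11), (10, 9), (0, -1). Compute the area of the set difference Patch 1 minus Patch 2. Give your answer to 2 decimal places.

|Patch 1| = 69, |Patch 1∩Patch 2| = 16.8871.
|Patch 1 ∖ Patch 2| = |Patch 1| − |Patch 1∩Patch 2| = 69 − 16.8871 = 52.11.

52.11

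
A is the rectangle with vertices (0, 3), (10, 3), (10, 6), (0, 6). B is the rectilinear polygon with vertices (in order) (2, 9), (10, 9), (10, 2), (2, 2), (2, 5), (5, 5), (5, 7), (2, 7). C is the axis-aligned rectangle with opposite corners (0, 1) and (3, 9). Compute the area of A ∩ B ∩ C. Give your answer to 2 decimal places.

The intersection is the polygon with vertices (2,3), (2,5), (3,5), (3,3).
By the shoelace formula its area is 2.00.

2.00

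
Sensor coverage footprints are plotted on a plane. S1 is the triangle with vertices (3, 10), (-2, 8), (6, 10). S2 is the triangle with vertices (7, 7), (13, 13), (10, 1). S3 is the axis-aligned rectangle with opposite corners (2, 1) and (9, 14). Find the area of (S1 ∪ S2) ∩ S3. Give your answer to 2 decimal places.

|S1 ∪ S2| = 30.
|(S1 ∪ S2) ∩ S3| = 7.80.

7.80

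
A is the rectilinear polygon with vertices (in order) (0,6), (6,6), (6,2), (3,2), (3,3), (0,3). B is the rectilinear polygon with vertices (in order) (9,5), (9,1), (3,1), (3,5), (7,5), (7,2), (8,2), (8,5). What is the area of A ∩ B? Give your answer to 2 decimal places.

The intersection is the polygon with vertices (6,2), (3,2), (3,3), (3,5), (6,5).
By the shoelace formula its area is 9.00.

9.00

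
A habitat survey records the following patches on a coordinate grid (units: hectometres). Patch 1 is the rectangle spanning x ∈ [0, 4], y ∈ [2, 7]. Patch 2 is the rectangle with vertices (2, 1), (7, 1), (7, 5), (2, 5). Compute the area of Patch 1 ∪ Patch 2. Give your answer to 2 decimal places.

34.00

By inclusion–exclusion:
Individual areas: |Patch 1| = 20, |Patch 2| = 20.
|Patch 1∩Patch 2|: x∈[2,4], y∈[2,5] → 2·3 = 6.
|Patch 1 ∪ Patch 2| = 40 − 6 = 34.00.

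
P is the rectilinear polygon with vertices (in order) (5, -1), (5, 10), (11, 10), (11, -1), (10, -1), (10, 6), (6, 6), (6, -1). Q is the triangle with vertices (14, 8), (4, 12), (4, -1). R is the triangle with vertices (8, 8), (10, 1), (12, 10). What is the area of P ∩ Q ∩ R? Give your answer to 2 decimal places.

8.77

The intersection is the polygon with vertices (11,9.2), (11,5.5), (10.944,5.25), (10,4.4), (10,6), (8.571,6), (8,8), (10.667,9.333).
By the shoelace formula its area is 8.77.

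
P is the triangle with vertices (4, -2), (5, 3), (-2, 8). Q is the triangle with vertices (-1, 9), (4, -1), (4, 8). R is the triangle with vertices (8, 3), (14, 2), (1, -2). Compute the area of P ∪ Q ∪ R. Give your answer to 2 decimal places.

51.16

By inclusion–exclusion:
Individual areas: |P| = 20, |Q| = 22.5, |R| = 18.5.
|P∩Q| = 8.6429.
|P∩R| = 1.1934.
|Q∩R| = 0.2406.
|P∩Q∩R| = 0.2406.
|P ∪ Q ∪ R| = 61 − 10.0769 + 0.2406 = 51.16.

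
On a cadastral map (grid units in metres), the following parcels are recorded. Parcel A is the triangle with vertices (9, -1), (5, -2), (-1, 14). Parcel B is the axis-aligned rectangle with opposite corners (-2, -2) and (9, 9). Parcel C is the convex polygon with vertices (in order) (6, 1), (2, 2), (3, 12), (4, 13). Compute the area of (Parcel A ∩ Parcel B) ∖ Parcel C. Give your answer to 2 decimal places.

17.17

|Parcel A ∩ Parcel B| = 31.3542.
|(Parcel A ∩ Parcel B) ∩ Parcel C| = 14.1811.
|(Parcel A ∩ Parcel B) ∖ Parcel C| = 31.3542 − 14.1811 = 17.17.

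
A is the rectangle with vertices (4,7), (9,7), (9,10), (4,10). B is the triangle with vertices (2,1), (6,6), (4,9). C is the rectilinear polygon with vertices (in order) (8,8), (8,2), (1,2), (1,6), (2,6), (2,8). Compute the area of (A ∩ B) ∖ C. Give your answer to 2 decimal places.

|A ∩ B| = 1.3333.
|(A ∩ B) ∩ C| = 1.
|(A ∩ B) ∖ C| = 1.3333 − 1 = 0.33.

0.33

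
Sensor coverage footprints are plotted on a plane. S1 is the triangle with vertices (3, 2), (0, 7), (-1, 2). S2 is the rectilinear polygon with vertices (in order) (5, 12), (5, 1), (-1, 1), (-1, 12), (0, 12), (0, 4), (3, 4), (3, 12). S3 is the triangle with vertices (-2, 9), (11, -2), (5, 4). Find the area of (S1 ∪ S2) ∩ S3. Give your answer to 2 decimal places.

1.78

|S1 ∪ S2| = 44.7.
|(S1 ∪ S2) ∩ S3| = 1.78.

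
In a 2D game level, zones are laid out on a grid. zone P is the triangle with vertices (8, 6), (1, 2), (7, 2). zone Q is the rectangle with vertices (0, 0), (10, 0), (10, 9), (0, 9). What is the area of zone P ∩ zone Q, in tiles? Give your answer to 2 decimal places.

The intersection is the polygon with vertices (7,2), (1,2), (8,6).
By the shoelace formula its area is 12.00.

12.00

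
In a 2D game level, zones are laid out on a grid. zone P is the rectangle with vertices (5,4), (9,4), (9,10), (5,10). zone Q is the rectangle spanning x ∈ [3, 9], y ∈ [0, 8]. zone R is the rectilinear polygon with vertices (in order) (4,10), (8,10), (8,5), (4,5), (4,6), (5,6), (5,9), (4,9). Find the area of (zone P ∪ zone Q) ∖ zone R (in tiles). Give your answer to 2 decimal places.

|zone P ∪ zone Q| = 56.
|(zone P ∪ zone Q) ∩ zone R| = 16.
|(zone P ∪ zone Q) ∖ zone R| = 56 − 16 = 40.00.

40.00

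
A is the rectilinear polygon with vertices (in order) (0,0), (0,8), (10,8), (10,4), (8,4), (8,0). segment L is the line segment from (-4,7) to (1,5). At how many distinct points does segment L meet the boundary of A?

The segment meets the boundary at (0,5.4).

1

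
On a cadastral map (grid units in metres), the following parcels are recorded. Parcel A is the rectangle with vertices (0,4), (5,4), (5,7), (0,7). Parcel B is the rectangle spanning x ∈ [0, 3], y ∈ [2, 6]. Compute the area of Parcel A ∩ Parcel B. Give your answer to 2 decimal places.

6.00

|Parcel A∩Parcel B|: x∈[0,3], y∈[4,6] → 3·2 = 6.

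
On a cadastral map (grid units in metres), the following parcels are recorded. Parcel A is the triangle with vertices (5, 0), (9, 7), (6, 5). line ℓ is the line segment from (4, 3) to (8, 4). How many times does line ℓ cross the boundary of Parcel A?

The segment meets the boundary at (7.167,3.792), (5.684,3.421).

2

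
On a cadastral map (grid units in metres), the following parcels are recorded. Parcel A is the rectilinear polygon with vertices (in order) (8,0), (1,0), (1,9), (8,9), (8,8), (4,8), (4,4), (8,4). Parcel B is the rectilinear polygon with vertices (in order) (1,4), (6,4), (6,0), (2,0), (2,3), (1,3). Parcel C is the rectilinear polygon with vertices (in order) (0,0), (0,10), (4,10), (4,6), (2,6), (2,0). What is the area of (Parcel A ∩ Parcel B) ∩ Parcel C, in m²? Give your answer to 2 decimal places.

|Parcel A ∩ Parcel B| = 17.
|(Parcel A ∩ Parcel B) ∩ Parcel C| = 1.00.

1.00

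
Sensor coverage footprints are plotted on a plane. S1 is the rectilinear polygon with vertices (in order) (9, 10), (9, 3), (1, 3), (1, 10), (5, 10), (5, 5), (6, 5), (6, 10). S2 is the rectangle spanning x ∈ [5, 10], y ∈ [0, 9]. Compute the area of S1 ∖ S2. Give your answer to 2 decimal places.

31.00

|S1| = 51, |S1∩S2| = 20.
|S1 ∖ S2| = |S1| − |S1∩S2| = 51 − 20 = 31.00.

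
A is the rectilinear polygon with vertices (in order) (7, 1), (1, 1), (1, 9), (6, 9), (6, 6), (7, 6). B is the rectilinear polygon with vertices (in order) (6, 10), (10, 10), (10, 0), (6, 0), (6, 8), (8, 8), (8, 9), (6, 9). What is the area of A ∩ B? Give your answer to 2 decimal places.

5.00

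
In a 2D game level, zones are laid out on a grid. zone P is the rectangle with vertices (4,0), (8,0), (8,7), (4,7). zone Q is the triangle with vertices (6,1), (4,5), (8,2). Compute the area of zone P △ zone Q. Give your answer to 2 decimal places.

|zone P| = 28, |zone Q| = 5, |zone P∩zone Q| = 5.
|zone P △ zone Q| = |zone P| + |zone Q| − 2·|zone P∩zone Q| = 28 + 5 − 10 = 23.00.

23.00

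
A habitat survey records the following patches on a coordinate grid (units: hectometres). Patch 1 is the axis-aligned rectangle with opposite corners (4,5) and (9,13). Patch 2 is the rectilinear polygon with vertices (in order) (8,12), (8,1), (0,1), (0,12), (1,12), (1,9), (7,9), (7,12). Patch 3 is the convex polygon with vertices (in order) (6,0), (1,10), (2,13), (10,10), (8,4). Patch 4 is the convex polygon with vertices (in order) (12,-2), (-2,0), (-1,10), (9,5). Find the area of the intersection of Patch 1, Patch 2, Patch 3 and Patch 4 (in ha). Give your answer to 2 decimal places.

The intersection is the polygon with vertices (8,5), (4,5), (4,7.5), (8,5.5).
By the shoelace formula its area is 6.00.

6.00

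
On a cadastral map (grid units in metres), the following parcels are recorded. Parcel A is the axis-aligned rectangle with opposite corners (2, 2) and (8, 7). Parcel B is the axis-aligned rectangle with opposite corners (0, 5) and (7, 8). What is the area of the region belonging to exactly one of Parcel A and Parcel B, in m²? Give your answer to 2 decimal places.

|Parcel A∩Parcel B|: x∈[2,7], y∈[5,7] → 5·2 = 10.
|Parcel A △ Parcel B| = |Parcel A| + |Parcel B| − 2·|Parcel A∩Parcel B| = 30 + 21 − 20 = 31.00.

31.00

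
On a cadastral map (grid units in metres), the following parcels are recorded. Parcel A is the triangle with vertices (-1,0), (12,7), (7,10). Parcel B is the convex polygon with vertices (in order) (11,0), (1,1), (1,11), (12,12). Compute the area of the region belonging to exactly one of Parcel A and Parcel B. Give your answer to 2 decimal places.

|Parcel A| = 37, |Parcel B| = 115.5, |Parcel A∩Parcel B| = 35.4784.
|Parcel A △ Parcel B| = |Parcel A| + |Parcel B| − 2·|Parcel A∩Parcel B| = 37 + 115.5 − 70.9568 = 81.54.

81.54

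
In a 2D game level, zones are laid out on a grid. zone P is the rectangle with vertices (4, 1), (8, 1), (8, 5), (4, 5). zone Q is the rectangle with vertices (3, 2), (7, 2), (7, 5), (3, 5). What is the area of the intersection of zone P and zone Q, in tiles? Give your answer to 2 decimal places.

9.00

|zone P∩zone Q|: x∈[4,7], y∈[2,5] → 3·3 = 9.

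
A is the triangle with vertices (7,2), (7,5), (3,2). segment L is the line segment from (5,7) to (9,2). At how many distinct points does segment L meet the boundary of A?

2

The segment meets the boundary at (7,4.5), (6.75,4.812).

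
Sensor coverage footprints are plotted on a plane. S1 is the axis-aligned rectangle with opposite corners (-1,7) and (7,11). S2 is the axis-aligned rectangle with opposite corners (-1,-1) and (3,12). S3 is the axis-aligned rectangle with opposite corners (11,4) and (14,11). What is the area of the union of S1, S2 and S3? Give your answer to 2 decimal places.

By inclusion–exclusion:
Individual areas: |S1| = 32, |S2| = 52, |S3| = 21.
|S1∩S2|: x∈[-1,3], y∈[7,11] → 4·4 = 16.
|S1∩S3| = 0 (no overlap).
|S2∩S3| = 0 (no overlap).
|S1∩S2∩S3| = 0.
|S1 ∪ S2 ∪ S3| = 105 − 16 + 0 = 89.00.

89.00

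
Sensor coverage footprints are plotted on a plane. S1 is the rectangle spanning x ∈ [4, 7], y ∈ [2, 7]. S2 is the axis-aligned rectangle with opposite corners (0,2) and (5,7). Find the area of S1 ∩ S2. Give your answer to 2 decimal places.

|S1∩S2|: x∈[4,5], y∈[2,7] → 1·5 = 5.

5.00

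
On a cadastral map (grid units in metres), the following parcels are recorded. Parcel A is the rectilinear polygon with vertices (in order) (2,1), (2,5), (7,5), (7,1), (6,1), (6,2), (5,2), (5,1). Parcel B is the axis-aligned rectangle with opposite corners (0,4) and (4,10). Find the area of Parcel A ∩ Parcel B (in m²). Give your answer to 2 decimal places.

2.00

The intersection is the polygon with vertices (2,5), (4,5), (4,4), (2,4).
By the shoelace formula its area is 2.00.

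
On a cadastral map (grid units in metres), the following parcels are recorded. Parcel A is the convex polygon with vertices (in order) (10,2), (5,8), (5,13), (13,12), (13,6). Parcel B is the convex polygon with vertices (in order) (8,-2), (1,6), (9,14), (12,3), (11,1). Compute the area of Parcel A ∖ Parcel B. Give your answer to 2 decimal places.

|Parcel A| = 63, |Parcel A∩Parcel B| = 40.7935.
|Parcel A ∖ Parcel B| = |Parcel A| − |Parcel A∩Parcel B| = 63 − 40.7935 = 22.21.

22.21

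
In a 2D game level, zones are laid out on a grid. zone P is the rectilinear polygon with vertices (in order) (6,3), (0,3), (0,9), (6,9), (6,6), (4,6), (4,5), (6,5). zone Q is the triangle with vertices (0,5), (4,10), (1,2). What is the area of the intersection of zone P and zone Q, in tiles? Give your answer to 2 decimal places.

7.93

The intersection is the polygon with vertices (0.667,3), (0,5), (3.2,9), (3.625,9), (1.375,3).
By the shoelace formula its area is 7.93.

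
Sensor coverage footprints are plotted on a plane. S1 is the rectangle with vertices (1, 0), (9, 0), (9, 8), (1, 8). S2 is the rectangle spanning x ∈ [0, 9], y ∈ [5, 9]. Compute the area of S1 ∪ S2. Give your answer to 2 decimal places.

76.00

By inclusion–exclusion:
Individual areas: |S1| = 64, |S2| = 36.
|S1∩S2|: x∈[1,9], y∈[5,8] → 8·3 = 24.
|S1 ∪ S2| = 100 − 24 = 76.00.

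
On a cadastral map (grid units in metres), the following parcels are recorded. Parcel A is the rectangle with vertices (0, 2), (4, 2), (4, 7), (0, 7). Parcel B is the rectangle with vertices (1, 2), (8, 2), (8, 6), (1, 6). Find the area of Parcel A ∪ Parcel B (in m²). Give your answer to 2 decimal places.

36.00

By inclusion–exclusion:
Individual areas: |Parcel A| = 20, |Parcel B| = 28.
|Parcel A∩Parcel B|: x∈[1,4], y∈[2,6] → 3·4 = 12.
|Parcel A ∪ Parcel B| = 48 − 12 = 36.00.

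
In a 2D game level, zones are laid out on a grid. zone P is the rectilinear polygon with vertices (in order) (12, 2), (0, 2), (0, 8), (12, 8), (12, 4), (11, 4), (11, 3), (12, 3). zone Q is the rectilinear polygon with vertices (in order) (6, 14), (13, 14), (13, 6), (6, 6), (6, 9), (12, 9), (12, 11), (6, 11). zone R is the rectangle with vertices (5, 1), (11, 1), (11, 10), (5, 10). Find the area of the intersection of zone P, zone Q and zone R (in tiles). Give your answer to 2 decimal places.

10.00

The intersection is the polygon with vertices (6,6), (6,8), (11,8), (11,6).
By the shoelace formula its area is 10.00.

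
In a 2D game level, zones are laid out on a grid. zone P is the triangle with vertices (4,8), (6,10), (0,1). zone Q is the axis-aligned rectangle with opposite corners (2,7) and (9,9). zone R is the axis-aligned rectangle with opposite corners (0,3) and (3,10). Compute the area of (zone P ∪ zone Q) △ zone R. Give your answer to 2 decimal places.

|zone P ∪ zone Q| = 15.881.
|(zone P ∪ zone Q) ∩ zone R| = 2.9345.
|(zone P ∪ zone Q) △ zone R| = 15.881 + 21 − 5.869 = 31.01.

31.01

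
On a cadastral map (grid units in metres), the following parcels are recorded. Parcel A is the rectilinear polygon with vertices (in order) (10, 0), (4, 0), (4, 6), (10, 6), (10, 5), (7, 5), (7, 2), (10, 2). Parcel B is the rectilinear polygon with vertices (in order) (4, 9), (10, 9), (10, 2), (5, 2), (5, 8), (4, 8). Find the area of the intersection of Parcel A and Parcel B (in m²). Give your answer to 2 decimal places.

11.00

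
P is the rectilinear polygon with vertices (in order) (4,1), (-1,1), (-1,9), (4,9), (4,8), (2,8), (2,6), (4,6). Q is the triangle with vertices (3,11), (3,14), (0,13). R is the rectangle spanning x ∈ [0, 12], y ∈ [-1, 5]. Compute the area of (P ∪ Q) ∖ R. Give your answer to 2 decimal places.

|P ∪ Q| = 40.5.
|(P ∪ Q) ∩ R| = 16.
|(P ∪ Q) ∖ R| = 40.5 − 16 = 24.50.

24.50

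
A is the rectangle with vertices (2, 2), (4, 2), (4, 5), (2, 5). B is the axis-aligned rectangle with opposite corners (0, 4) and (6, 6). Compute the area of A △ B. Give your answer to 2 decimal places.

14.00

|A∩B|: x∈[2,4], y∈[4,5] → 2·1 = 2.
|A △ B| = |A| + |B| − 2·|A∩B| = 6 + 12 − 4 = 14.00.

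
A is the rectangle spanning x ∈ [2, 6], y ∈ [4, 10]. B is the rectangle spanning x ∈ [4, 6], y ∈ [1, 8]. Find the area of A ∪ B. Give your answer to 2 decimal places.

By inclusion–exclusion:
Individual areas: |A| = 24, |B| = 14.
|A∩B|: x∈[4,6], y∈[4,8] → 2·4 = 8.
|A ∪ B| = 38 − 8 = 30.00.

30.00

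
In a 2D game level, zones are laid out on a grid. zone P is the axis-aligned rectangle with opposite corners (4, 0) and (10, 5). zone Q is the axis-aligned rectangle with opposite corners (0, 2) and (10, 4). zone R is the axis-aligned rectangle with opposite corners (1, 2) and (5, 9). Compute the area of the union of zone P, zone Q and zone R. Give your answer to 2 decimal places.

57.00

By inclusion–exclusion:
Individual areas: |zone P| = 30, |zone Q| = 20, |zone R| = 28.
|zone P∩zone Q|: x∈[4,10], y∈[2,4] → 6·2 = 12.
|zone P∩zone R|: x∈[4,5], y∈[2,5] → 1·3 = 3.
|zone Q∩zone R|: x∈[1,5], y∈[2,4] → 4·2 = 8.
|zone P∩zone Q∩zone R| = 2.
|zone P ∪ zone Q ∪ zone R| = 78 − 23 + 2 = 57.00.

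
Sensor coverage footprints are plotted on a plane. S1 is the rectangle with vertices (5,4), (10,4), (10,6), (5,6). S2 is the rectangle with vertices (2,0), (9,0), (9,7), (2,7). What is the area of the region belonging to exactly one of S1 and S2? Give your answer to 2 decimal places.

43.00

|S1∩S2|: x∈[5,9], y∈[4,6] → 4·2 = 8.
|S1 △ S2| = |S1| + |S2| − 2·|S1∩S2| = 10 + 49 − 16 = 43.00.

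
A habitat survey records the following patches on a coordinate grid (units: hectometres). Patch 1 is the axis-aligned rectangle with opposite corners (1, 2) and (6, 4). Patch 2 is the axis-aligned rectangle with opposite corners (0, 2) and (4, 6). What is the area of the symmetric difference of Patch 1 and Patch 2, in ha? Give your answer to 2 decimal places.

14.00

|Patch 1∩Patch 2|: x∈[1,4], y∈[2,4] → 3·2 = 6.
|Patch 1 △ Patch 2| = |Patch 1| + |Patch 2| − 2·|Patch 1∩Patch 2| = 10 + 16 − 12 = 14.00.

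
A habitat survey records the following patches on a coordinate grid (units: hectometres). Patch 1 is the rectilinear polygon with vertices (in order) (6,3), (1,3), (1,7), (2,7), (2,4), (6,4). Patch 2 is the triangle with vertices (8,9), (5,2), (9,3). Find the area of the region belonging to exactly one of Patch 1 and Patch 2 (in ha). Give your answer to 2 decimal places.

19.79

|Patch 1| = 8, |Patch 2| = 12.5, |Patch 1∩Patch 2| = 0.3571.
|Patch 1 △ Patch 2| = |Patch 1| + |Patch 2| − 2·|Patch 1∩Patch 2| = 8 + 12.5 − 0.7143 = 19.79.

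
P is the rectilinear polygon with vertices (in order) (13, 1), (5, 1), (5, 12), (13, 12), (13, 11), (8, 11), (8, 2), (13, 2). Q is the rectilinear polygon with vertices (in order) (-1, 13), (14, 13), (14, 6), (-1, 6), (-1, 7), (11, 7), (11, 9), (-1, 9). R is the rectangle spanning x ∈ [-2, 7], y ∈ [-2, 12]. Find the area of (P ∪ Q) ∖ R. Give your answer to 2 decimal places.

|P ∪ Q| = 107.
|(P ∪ Q) ∩ R| = 46.
|(P ∪ Q) ∖ R| = 107 − 46 = 61.00.

61.00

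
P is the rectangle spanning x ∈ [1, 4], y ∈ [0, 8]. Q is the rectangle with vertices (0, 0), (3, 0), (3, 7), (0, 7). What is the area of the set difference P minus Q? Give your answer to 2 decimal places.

10.00

|P∩Q|: x∈[1,3], y∈[0,7] → 2·7 = 14.
|P| = 24.
|P ∖ Q| = |P| − |P∩Q| = 24 − 14 = 10.00.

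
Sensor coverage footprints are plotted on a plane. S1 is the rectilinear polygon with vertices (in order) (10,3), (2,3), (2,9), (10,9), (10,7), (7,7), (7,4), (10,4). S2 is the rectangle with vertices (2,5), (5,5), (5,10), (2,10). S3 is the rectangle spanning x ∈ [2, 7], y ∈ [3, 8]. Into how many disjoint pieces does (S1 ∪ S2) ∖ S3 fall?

2

(S1 ∪ S2) ∖ S3 splits into 2 disjoint pieces (area 14, area 3).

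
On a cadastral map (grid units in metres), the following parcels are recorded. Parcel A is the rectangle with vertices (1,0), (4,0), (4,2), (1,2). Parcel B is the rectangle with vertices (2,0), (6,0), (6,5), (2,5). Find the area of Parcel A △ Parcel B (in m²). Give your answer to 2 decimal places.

|Parcel A∩Parcel B|: x∈[2,4], y∈[0,2] → 2·2 = 4.
|Parcel A △ Parcel B| = |Parcel A| + |Parcel B| − 2·|Parcel A∩Parcel B| = 6 + 20 − 8 = 18.00.

18.00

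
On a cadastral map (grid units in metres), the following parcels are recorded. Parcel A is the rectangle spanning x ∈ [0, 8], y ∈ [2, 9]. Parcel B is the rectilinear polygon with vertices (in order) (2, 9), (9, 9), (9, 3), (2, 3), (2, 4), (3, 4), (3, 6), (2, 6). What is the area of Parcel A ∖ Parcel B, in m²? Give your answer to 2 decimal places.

|Parcel A| = 56, |Parcel A∩Parcel B| = 34.
|Parcel A ∖ Parcel B| = |Parcel A| − |Parcel A∩Parcel B| = 56 − 34 = 22.00.

22.00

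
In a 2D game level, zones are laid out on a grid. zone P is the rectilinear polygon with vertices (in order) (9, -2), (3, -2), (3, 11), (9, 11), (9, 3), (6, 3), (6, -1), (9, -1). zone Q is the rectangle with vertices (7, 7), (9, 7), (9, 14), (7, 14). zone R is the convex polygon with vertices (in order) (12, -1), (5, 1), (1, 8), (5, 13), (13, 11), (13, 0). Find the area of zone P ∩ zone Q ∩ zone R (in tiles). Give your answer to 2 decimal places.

8.00

The intersection is the polygon with vertices (9,7), (7,7), (7,11), (9,11).
By the shoelace formula its area is 8.00.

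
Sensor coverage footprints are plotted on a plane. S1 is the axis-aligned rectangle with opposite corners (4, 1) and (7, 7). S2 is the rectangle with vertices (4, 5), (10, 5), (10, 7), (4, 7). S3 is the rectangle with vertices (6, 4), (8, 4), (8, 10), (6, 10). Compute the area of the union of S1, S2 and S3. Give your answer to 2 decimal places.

31.00

By inclusion–exclusion:
Individual areas: |S1| = 18, |S2| = 12, |S3| = 12.
|S1∩S2|: x∈[4,7], y∈[5,7] → 3·2 = 6.
|S1∩S3|: x∈[6,7], y∈[4,7] → 1·3 = 3.
|S2∩S3|: x∈[6,8], y∈[5,7] → 2·2 = 4.
|S1∩S2∩S3| = 2.
|S1 ∪ S2 ∪ S3| = 42 − 13 + 2 = 31.00.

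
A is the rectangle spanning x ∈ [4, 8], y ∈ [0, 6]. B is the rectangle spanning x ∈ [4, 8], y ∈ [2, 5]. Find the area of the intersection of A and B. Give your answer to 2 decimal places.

|A∩B|: x∈[4,8], y∈[2,5] → 4·3 = 12.

12.00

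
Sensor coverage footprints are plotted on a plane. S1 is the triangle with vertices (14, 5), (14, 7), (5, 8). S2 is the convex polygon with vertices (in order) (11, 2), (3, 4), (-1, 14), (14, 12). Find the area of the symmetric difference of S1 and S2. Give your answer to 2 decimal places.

111.11

|S1| = 9, |S2| = 114, |S1∩S2| = 5.9472.
|S1 △ S2| = |S1| + |S2| − 2·|S1∩S2| = 9 + 114 − 11.8944 = 111.11.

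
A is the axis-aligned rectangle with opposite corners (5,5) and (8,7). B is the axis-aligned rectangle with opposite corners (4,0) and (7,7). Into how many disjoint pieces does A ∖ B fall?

1

A ∖ B is a single connected region.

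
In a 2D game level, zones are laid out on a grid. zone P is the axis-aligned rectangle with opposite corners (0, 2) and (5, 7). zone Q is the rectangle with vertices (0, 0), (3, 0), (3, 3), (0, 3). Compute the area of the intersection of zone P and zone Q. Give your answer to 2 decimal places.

3.00

|zone P∩zone Q|: x∈[0,3], y∈[2,3] → 3·1 = 3.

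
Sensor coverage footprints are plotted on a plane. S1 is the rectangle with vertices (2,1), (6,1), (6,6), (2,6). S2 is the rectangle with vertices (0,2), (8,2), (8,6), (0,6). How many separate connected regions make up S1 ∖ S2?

1

S1 ∖ S2 is a single connected region.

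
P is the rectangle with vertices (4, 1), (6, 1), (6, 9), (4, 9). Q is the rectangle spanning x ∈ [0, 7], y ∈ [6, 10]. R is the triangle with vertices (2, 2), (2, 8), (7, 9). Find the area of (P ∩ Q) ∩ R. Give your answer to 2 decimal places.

4.29

The region (P ∩ Q) ∩ R is the polygon with vertices (6,7.6), (4.857,6), (4,6), (4,8.4), (6,8.8).
By the shoelace formula its area is 4.29.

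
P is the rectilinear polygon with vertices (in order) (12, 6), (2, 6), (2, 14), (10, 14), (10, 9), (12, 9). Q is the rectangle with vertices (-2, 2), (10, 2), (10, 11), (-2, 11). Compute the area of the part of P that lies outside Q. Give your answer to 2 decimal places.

|P| = 70, |P∩Q| = 40.
|P ∖ Q| = |P| − |P∩Q| = 70 − 40 = 30.00.

30.00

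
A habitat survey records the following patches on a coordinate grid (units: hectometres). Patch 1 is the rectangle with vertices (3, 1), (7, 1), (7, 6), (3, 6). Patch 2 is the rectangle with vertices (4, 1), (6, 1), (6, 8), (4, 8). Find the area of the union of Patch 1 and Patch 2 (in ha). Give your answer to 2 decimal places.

24.00

By inclusion–exclusion:
Individual areas: |Patch 1| = 20, |Patch 2| = 14.
|Patch 1∩Patch 2|: x∈[4,6], y∈[1,6] → 2·5 = 10.
|Patch 1 ∪ Patch 2| = 34 − 10 = 24.00.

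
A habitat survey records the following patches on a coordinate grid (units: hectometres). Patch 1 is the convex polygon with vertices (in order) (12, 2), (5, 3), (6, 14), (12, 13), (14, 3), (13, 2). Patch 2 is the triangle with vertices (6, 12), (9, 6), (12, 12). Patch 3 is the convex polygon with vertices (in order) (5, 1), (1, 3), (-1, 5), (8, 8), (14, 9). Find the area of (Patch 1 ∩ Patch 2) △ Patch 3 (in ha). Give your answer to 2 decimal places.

|Patch 1 ∩ Patch 2| = 18.
|(Patch 1 ∩ Patch 2) ∩ Patch 3| = 2.3636.
|(Patch 1 ∩ Patch 2) △ Patch 3| = 18 + 48.5 − 4.7273 = 61.77.

61.77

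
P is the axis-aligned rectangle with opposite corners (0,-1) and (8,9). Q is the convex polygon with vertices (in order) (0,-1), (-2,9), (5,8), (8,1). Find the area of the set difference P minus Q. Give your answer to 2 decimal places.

24.71

|P| = 80, |P∩Q| = 55.2857.
|P ∖ Q| = |P| − |P∩Q| = 80 − 55.2857 = 24.71.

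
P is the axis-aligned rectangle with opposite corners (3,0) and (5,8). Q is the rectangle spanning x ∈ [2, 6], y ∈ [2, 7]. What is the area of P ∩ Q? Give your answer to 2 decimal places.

|P∩Q|: x∈[3,5], y∈[2,7] → 2·5 = 10.

10.00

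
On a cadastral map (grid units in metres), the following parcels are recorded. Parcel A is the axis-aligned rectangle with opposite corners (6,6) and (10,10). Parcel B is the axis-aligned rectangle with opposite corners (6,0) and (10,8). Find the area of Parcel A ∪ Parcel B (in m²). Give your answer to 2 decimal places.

40.00

By inclusion–exclusion:
Individual areas: |Parcel A| = 16, |Parcel B| = 32.
|Parcel A∩Parcel B|: x∈[6,10], y∈[6,8] → 4·2 = 8.
|Parcel A ∪ Parcel B| = 48 − 8 = 40.00.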